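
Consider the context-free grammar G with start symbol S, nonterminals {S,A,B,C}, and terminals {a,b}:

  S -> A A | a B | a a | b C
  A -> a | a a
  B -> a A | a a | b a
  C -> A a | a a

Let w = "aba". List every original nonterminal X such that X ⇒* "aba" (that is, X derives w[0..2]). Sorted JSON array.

CNF form of G:
  S -> A A | T0 B | T0 T0 | T1 C
  A -> T0 T0 | a
  B -> T0 A | T0 T0 | T1 T0
  C -> A T0 | T0 T0
  T0 -> a
  T1 -> b

CYK table (by increasing span), restricted to cells inside w[0..2]:
  T[0,0] 'a' = {A,T0}  orig:{A}
  T[1,1] 'b' = {T1}  orig:{}
  T[2,2] 'a' = {A,T0}  orig:{A}
  T[0,1] 'ab' = ∅
  T[1,2] 'ba' = {B}
  T[0,2] 'aba' = {S}

Original NTs in T[0,2] deriving "aba": ["S"]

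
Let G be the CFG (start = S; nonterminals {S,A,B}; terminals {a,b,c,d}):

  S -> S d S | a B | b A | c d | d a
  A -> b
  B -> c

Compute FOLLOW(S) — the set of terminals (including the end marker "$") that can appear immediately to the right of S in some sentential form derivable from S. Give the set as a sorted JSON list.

FIRST iteration:
pass 1:
  A via A→b: +{b}
  B via B→c: +{c}
  S via S→a B: +{a}
  S via S→b A: +{b}
  S via S→c d: +{c}
  S via S→d a: +{d}
  S: {a,b,c,d}  A: {b}  B: {c}
pass 2: — fixpoint
  S: {a,b,c,d}  A: {b}  B: {c}

Compute FOLLOW by fixpoint:
initialize: $ ∈ FOLLOW(S)
pass 1:
  S→S d S: FOLLOW(S) ⊇ FIRST(d) = {d}; new: +{d}
  S→a B: FOLLOW(B) ⊇ FOLLOW(S) ⊇ {$,d}; new: +{$,d}
  S→b A: FOLLOW(A) ⊇ FOLLOW(S) ⊇ {$,d}; new: +{$,d}
  S: {$,d}  A: {$,d}  B: {$,d}
pass 2: (no change)
  S: {$,d}  A: {$,d}  B: {$,d}

FOLLOW(S) = ["$", "d"]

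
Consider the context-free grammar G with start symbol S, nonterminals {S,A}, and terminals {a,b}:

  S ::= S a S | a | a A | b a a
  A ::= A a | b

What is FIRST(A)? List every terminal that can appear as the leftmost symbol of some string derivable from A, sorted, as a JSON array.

Compute FIRST by fixpoint:
[1]
  A via A→b: +{b}
  S via S→a: +{a}
  S via S→b a a: +{b}
  FIRST[S]={a,b}  FIRST[A]={b}
[2] — fixpoint
  FIRST[S]={a,b}  FIRST[A]={b}

FIRST(A) = ["b"]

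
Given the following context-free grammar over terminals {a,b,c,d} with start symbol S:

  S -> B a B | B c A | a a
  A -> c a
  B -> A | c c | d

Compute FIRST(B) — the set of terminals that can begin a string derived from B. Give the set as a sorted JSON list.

FIRST iteration:
iter 1:
  A via A→c a: +{c}
  B via B→A: +{c}
  B via B→d: +{d}
  S via S→B a B: +{c,d}
  S via S→a a: +{a}
  S: {a,c,d}  A: {c}  B: {c,d}
iter 2: (no change)
  S: {a,c,d}  A: {c}  B: {c,d}

FIRST(B) = ["c", "d"]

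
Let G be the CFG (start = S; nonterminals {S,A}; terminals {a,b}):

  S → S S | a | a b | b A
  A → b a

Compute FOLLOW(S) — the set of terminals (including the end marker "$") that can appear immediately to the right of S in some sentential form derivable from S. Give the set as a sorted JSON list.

Compute FIRST by fixpoint:
[1]
  A via A→b a: +{b}
  S via S→a: +{a}
  S via S→b A: +{b}
  FIRST[S]={a,b}  FIRST[A]={b}
[2] done
  FIRST[S]={a,b}  FIRST[A]={b}

Compute FOLLOW by fixpoint:
FOLLOW(S) := {$}
iter 1:
  S→S S: FOLLOW(S) ⊇ FIRST(S) = {a,b}; new: +{a,b}
  S→b A: FOLLOW(A) ⊇ FOLLOW(S) ⊇ {$,a,b}; new: +{$,a,b}
  FOLLOW[S]={$,a,b}  FOLLOW[A]={$,a,b}
iter 2: — fixpoint
  FOLLOW[S]={$,a,b}  FOLLOW[A]={$,a,b}

FOLLOW(S) = ["$", "a", "b"]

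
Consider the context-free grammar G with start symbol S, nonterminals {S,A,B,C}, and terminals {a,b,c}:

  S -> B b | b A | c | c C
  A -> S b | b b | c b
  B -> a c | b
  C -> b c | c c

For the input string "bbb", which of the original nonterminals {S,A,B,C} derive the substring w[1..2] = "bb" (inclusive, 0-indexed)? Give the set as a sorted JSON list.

Convert to CNF:
  S -> B T0 | T0 A | T1 C | c
  A -> S T0 | T0 T0 | T1 T0
  B -> T2 T1 | b
  C -> T0 T1 | T1 T1
  T0 -> b
  T1 -> c
  T2 -> a

Fill CYK table bottom-up (cells [i..j] with 1 ≤ i ≤ j ≤ 2 only):
  T[1,1] 'b' = {B,T0}  orig:{B}
  T[2,2] 'b' = {B,T0}  orig:{B}
  T[1,2] 'bb' = {A,S}

Original NTs in T[1,2] deriving "bb": ["A", "S"]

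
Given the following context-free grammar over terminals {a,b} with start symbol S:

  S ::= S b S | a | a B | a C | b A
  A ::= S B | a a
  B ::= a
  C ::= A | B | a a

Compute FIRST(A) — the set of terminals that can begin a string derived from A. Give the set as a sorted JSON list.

FIRST iteration:
[1]
  A via A→a a: +{a}
  B via B→a: +{a}
  C via C→A: +{a}
  S via S→a: +{a}
  S via S→b A: +{b}
  S: {a,b}  A: {a}  B: {a}  C: {a}
[2]
  A via A→S B: +{b}
  C via C→A: +{b}
  S: {a,b}  A: {a,b}  B: {a}  C: {a,b}
[3] — fixpoint
  S: {a,b}  A: {a,b}  B: {a}  C: {a,b}

FIRST(A) = ["a", "b"]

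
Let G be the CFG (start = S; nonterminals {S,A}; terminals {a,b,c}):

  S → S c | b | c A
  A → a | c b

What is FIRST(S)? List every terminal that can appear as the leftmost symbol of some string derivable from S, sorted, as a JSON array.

FIRST sets, iterate to fixpoint:
round 1:
  A via A→a: +{a}
  A via A→c b: +{c}
  S via S→b: +{b}
  S via S→c A: +{c}
  FIRST[S]={b,c}  FIRST[A]={a,c}
round 2: done
  FIRST[S]={b,c}  FIRST[A]={a,c}

FIRST(S) = ["b", "c"]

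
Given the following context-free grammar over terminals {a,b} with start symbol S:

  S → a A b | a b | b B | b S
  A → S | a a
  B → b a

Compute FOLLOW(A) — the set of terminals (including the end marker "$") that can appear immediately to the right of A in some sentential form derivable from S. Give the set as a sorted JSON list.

Compute FIRST by fixpoint:
pass 1:
  A via A→a a: +{a}
  B via B→b a: +{b}
  S via S→a A b: +{a}
  S via S→b B: +{b}
  FIRST(S)={a,b}  FIRST(A)={a}  FIRST(B)={b}
pass 2:
  A via A→S: +{b}
  FIRST(S)={a,b}  FIRST(A)={a,b}  FIRST(B)={b}
pass 3: done
  FIRST(S)={a,b}  FIRST(A)={a,b}  FIRST(B)={b}

FOLLOW sets:
seed FOLLOW(S) with $
round 1:
  S→a A b: FOLLOW(A) ⊇ FIRST(b) = {b}; new: +{b}
  S→b B: FOLLOW(B) ⊇ FOLLOW(S) ⊇ {$}; new: +{$}
  S: {$}  A: {b}  B: {$}
round 2:
  A→S: FOLLOW(S) ⊇ FOLLOW(A) ⊇ {b}; new: +{b}
  S→b B: FOLLOW(B) ⊇ FOLLOW(S) ⊇ {$,b}; new: +{b}
  S: {$,b}  A: {b}  B: {$,b}
round 3: done
  S: {$,b}  A: {b}  B: {$,b}

FOLLOW(A) = ["b"]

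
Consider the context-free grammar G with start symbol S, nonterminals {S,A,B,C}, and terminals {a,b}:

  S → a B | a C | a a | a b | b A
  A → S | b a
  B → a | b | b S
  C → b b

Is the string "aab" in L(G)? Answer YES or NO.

Convert to CNF:
  S -> T0 B | T0 C | T0 T0 | T0 T1 | T1 A
  A -> T0 B | T0 C | T0 T0 | T0 T1 | T1 A | T1 T0
  B -> T1 S | a | b
  C -> T1 T1
  T0 -> a
  T1 -> b

Fill CYK table bottom-up:
  [0..0]={B,T0}  "a"  orig:{B}
  [1..1]={B,T0}  "a"  orig:{B}
  [2..2]={B,T1}  "b"  orig:{B}
  [0..1]={A,S}  "aa"
  [1..2]={A,S}  "ab"
  [0..2]=∅  "aab"

S ∉ T[0,2] ⇒ NO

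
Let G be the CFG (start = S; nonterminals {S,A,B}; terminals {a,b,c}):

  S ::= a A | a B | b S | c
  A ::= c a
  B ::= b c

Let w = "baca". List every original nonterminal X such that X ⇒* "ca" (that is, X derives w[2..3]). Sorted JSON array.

CNF form of G:
  S -> T1 A | T1 B | T2 S | c
  A -> T0 T1
  B -> T2 T0
  T0 -> c
  T1 -> a
  T2 -> b

CYK fill — only the sub-triangle for w[2..3]:
  [2..2]={S,T0}  "c"  orig:{S}
  [3..3]={T1}  "a"  orig:{}
  [2..3]={A}  "ca"

Original NTs in T[2,3] deriving "ca": ["A"]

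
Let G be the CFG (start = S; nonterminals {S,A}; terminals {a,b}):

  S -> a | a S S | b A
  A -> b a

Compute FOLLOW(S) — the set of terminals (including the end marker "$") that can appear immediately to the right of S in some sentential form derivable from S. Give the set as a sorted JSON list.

FIRST iteration:
pass 1:
  A via A→b a: +{b}
  S via S→a: +{a}
  S via S→b A: +{b}
  FIRST(S)={a,b}  FIRST(A)={b}
pass 2: done
  FIRST(S)={a,b}  FIRST(A)={b}

FOLLOW sets:
FOLLOW(S) := {$}
pass 1:
  S→a S S: FOLLOW(S) ⊇ FIRST(S) = {a,b}; new: +{a,b}
  S→b A: FOLLOW(A) ⊇ FOLLOW(S) ⊇ {$,a,b}; new: +{$,a,b}
  FOLLOW(S)={$,a,b}  FOLLOW(A)={$,a,b}
pass 2: (stable)
  FOLLOW(S)={$,a,b}  FOLLOW(A)={$,a,b}

FOLLOW(S) = ["$", "a", "b"]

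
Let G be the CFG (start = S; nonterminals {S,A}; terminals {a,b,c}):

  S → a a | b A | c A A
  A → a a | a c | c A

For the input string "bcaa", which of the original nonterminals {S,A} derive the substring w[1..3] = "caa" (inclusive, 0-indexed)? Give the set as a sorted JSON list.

CNF form of G:
  S -> T0 T0 | T1 X3 | T2 A
  A -> T0 T0 | T0 T1 | T1 A
  T0 -> a
  T1 -> c
  T2 -> b
  X3 -> A A

Fill CYK table bottom-up — only the sub-triangle for w[1..3]:
  cell(1,1) c: {T1}  orig:{}
  cell(2,2) a: {T0}  orig:{}
  cell(3,3) a: {T0}  orig:{}
  cell(1,2) ca: ∅
  cell(2,3) aa: {A,S}
  cell(1,3) caa: {A}

Original NTs in T[1,3] deriving "caa": ["A"]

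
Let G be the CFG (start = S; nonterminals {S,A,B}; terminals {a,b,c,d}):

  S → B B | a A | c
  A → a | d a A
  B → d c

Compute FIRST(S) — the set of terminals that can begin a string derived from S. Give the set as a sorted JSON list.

FIRST sets, iterate to fixpoint:
iter 1:
  A via A→a: +{a}
  A via A→d a A: +{d}
  B via B→d c: +{d}
  S via S→B B: +{d}
  S via S→a A: +{a}
  S via S→c: +{c}
  FIRST(S)={a,c,d}  FIRST(A)={a,d}  FIRST(B)={d}
iter 2: (stable)
  FIRST(S)={a,c,d}  FIRST(A)={a,d}  FIRST(B)={d}

FIRST(S) = ["a", "c", "d"]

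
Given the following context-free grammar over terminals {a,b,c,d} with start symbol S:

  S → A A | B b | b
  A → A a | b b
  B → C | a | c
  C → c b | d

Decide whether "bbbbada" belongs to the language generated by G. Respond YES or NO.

Convert to CNF:
  S -> A A | B T1 | b
  A -> A T0 | T1 T1
  B -> T2 T1 | a | c | d
  C -> T2 T1 | d
  T0 -> a
  T1 -> b
  T2 -> c

CYK fill:
  T[0,0] 'b' = {S,T1}  orig:{S}
  T[1,1] 'b' = {S,T1}  orig:{S}
  T[2,2] 'b' = {S,T1}  orig:{S}
  T[3,3] 'b' = {S,T1}  orig:{S}
  T[4,4] 'a' = {B,T0}  orig:{B}
  T[5,5] 'd' = {B,C}
  T[6,6] 'a' = {B,T0}  orig:{B}
  T[0,1] 'bb' = {A}
  T[1,2] 'bb' = {A}
  T[2,3] 'bb' = {A}
  T[3,4] 'ba' = ∅
  T[4,5] 'ad' = ∅
  T[5,6] 'da' = ∅
  T[0,2] 'bbb' = ∅
  T[1,3] 'bbb' = ∅
  T[2,4] 'bba' = {A}
  T[3,5] 'bad' = ∅
  T[4,6] 'ada' = ∅
  T[0,3] 'bbbb' = {S}
  T[1,4] 'bbba' = ∅
  T[2,5] 'bbad' = ∅
  T[3,6] 'bada' = ∅
  T[0,4] 'bbbba' = {S}
  T[1,5] 'bbbad' = ∅
  T[2,6] 'bbada' = ∅
  T[0,5] 'bbbbad' = ∅
  T[1,6] 'bbbada' = ∅
  T[0,6] 'bbbbada' = ∅

S ∉ T[0,6] ⇒ NO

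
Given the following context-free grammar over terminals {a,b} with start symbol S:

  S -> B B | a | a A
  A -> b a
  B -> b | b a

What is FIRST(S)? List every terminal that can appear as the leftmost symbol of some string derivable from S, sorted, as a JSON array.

FIRST iteration:
round 1:
  A via A→b a: +{b}
  B via B→b: +{b}
  S via S→B B: +{b}
  S via S→a: +{a}
  S: {a,b}  A: {b}  B: {b}
round 2: (stable)
  S: {a,b}  A: {b}  B: {b}

FIRST(S) = ["a", "b"]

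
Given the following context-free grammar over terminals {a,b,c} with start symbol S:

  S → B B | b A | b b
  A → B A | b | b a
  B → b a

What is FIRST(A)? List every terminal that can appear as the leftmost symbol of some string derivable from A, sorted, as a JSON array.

FIRST iteration:
[1]
  A via A→b: +{b}
  B via B→b a: +{b}
  S via S→B B: +{b}
  FIRST(S)={b}  FIRST(A)={b}  FIRST(B)={b}
[2] — fixpoint
  FIRST(S)={b}  FIRST(A)={b}  FIRST(B)={b}

FIRST(A) = ["b"]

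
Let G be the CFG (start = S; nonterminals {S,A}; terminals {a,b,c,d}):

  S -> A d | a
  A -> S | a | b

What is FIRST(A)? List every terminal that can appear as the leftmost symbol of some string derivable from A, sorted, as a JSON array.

FIRST iteration:
[1]
  A via A→a: +{a}
  A via A→b: +{b}
  S via S→A d: +{a,b}
  FIRST(S)={a,b}  FIRST(A)={a,b}
[2] (stable)
  FIRST(S)={a,b}  FIRST(A)={a,b}

FIRST(A) = ["a", "b"]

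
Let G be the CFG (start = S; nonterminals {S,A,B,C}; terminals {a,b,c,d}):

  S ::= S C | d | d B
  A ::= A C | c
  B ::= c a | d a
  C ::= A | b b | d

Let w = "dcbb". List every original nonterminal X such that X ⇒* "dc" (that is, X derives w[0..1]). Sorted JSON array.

Convert to CNF:
  S -> S C | T2 B | d
  A -> A C | c
  B -> T0 T1 | T2 T1
  C -> A C | T3 T3 | c | d
  T0 -> c
  T1 -> a
  T2 -> d
  T3 -> b

Fill CYK table bottom-up (cells [i..j] with 0 ≤ i ≤ j ≤ 1 only):
  [0..0]={C,S,T2}  "d"  orig:{C,S}
  [1..1]={A,C,T0}  "c"  orig:{A,C}
  [0..1]={S}  "dc"

Original NTs in T[0,1] deriving "dc": ["S"]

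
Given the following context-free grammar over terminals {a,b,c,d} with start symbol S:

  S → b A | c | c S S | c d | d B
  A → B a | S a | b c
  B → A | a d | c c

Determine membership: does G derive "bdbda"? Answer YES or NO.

CNF form of G:
  S -> T1 A | T2 T3 | T2 X4 | T3 B | c
  A -> B T0 | S T0 | T1 T2
  B -> B T0 | S T0 | T0 T3 | T1 T2 | T2 T2
  T0 -> a
  T1 -> b
  T2 -> c
  T3 -> d
  X4 -> S S

Fill CYK table bottom-up:
  T[0,0] 'b' = {T1}  orig:{}
  T[1,1] 'd' = {T3}  orig:{}
  T[2,2] 'b' = {T1}  orig:{}
  T[3,3] 'd' = {T3}  orig:{}
  T[4,4] 'a' = {T0}  orig:{}
  T[0,1] 'bd' = ∅
  T[1,2] 'db' = ∅
  T[2,3] 'bd' = ∅
  T[3,4] 'da' = ∅
  T[0,2] 'bdb' = ∅
  T[1,3] 'dbd' = ∅
  T[2,4] 'bda' = ∅
  T[0,3] 'bdbd' = ∅
  T[1,4] 'dbda' = ∅
  T[0,4] 'bdbda' = ∅

S ∉ T[0,4] ⇒ NO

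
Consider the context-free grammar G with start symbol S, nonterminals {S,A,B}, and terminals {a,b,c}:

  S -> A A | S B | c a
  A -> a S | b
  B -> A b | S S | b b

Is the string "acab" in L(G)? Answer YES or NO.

Convert to CNF:
  S -> A A | S B | T2 T0
  A -> T0 S | b
  B -> A T1 | S S | T1 T1
  T0 -> a
  T1 -> b
  T2 -> c

Fill CYK table bottom-up:
  [0..0]={T0}  "a"  orig:{}
  [1..1]={T2}  "c"  orig:{}
  [2..2]={T0}  "a"  orig:{}
  [3..3]={A,T1}  "b"  orig:{A}
  [0..1]=∅  "ac"
  [1..2]={S}  "ca"
  [2..3]=∅  "ab"
  [0..2]={A}  "aca"
  [1..3]=∅  "cab"
  [0..3]={B,S}  "acab"

S ∈ T[0,3] ⇒ YES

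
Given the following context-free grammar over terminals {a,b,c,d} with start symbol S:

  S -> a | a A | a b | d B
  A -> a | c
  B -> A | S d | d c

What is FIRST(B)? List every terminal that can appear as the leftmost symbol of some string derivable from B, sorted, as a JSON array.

FIRST iteration:
[1]
  A via A→a: +{a}
  A via A→c: +{c}
  B via B→A: +{a,c}
  B via B→d c: +{d}
  S via S→a: +{a}
  S via S→d B: +{d}
  FIRST[S]={a,d}  FIRST[A]={a,c}  FIRST[B]={a,c,d}
[2] (no change)
  FIRST[S]={a,d}  FIRST[A]={a,c}  FIRST[B]={a,c,d}

FIRST(B) = ["a", "c", "d"]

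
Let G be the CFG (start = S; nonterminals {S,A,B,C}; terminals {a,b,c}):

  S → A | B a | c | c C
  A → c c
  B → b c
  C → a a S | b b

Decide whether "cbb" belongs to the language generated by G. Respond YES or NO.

Convert to CNF:
  S -> B T2 | T0 C | T0 T0 | c
  A -> T0 T0
  B -> T1 T0
  C -> T1 T1 | T2 X3
  T0 -> c
  T1 -> b
  T2 -> a
  X3 -> T2 S

CYK fill:
  cell(0,0) c: {S,T0}  orig:{S}
  cell(1,1) b: {T1}  orig:{}
  cell(2,2) b: {T1}  orig:{}
  cell(0,1) cb: ∅
  cell(1,2) bb: {C}
  cell(0,2) cbb: {S}

S ∈ T[0,2] ⇒ YES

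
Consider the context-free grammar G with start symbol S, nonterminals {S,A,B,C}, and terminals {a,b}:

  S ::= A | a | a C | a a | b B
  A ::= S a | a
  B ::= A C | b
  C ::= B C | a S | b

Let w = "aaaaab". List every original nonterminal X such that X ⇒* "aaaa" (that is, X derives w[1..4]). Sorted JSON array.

Convert to CNF:
  S -> S T0 | T0 C | T0 T0 | T1 B | a
  A -> S T0 | a
  B -> A C | b
  C -> B C | T0 S | b
  T0 -> a
  T1 -> b

Fill CYK table bottom-up (cells [i..j] with 1 ≤ i ≤ j ≤ 4 only):
  T[1,1] 'a' = {A,S,T0}  orig:{A,S}
  T[2,2] 'a' = {A,S,T0}  orig:{A,S}
  T[3,3] 'a' = {A,S,T0}  orig:{A,S}
  T[4,4] 'a' = {A,S,T0}  orig:{A,S}
  T[1,2] 'aa' = {A,C,S}
  T[2,3] 'aa' = {A,C,S}
  T[3,4] 'aa' = {A,C,S}
  T[1,3] 'aaa' = {A,B,C,S}
  T[2,4] 'aaa' = {A,B,C,S}
  T[1,4] 'aaaa' = {A,B,C,S}

Original NTs in T[1,4] deriving "aaaa": ["A", "B", "C", "S"]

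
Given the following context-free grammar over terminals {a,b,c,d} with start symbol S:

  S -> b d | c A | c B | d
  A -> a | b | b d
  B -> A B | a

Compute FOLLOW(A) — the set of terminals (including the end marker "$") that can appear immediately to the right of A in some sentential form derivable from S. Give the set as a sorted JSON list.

Compute FIRST by fixpoint:
pass 1:
  A via A→a: +{a}
  A via A→b: +{b}
  B via B→A B: +{a,b}
  S via S→b d: +{b}
  S via S→c A: +{c}
  S via S→d: +{d}
  FIRST[S]={b,c,d}  FIRST[A]={a,b}  FIRST[B]={a,b}
pass 2: — fixpoint
  FIRST[S]={b,c,d}  FIRST[A]={a,b}  FIRST[B]={a,b}

FOLLOW sets:
FOLLOW(S) := {$}
pass 1:
  B→A B: FOLLOW(A) ⊇ FIRST(B) = {a,b}; new: +{a,b}
  S→c A: FOLLOW(A) ⊇ FOLLOW(S) ⊇ {$}; new: +{$}
  S→c B: FOLLOW(B) ⊇ FOLLOW(S) ⊇ {$}; new: +{$}
  FOLLOW[S]={$}  FOLLOW[A]={$,a,b}  FOLLOW[B]={$}
pass 2: — fixpoint
  FOLLOW[S]={$}  FOLLOW[A]={$,a,b}  FOLLOW[B]={$}

FOLLOW(A) = ["$", "a", "b"]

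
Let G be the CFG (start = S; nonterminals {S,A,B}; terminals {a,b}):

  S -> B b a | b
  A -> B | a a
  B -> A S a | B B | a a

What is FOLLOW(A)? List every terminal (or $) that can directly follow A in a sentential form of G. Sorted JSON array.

FIRST sets, iterate to fixpoint:
iter 1:
  A via A→a a: +{a}
  B via B→A S a: +{a}
  S via S→B b a: +{a}
  S via S→b: +{b}
  FIRST[S]={a,b}  FIRST[A]={a}  FIRST[B]={a}
iter 2: done
  FIRST[S]={a,b}  FIRST[A]={a}  FIRST[B]={a}

Compute FOLLOW by fixpoint:
FOLLOW(S) := {$}
iter 1:
  B→A S a: FOLLOW(A) ⊇ FIRST(S) = {a,b}; new: +{a,b}
  B→A S a: FOLLOW(S) ⊇ FIRST(a) = {a}; new: +{a}
  B→B B: FOLLOW(B) ⊇ FIRST(B) = {a}; new: +{a}
  S→B b a: FOLLOW(B) ⊇ FIRST(b) = {b}; new: +{b}
  FOLLOW(S)={$,a}  FOLLOW(A)={a,b}  FOLLOW(B)={a,b}
iter 2: (stable)
  FOLLOW(S)={$,a}  FOLLOW(A)={a,b}  FOLLOW(B)={a,b}

FOLLOW(A) = ["a", "b"]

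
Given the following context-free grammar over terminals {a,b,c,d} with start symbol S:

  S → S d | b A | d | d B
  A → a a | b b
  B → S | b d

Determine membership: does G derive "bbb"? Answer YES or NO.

CNF form of G:
  S -> S T2 | T1 A | T2 B | d
  A -> T0 T0 | T1 T1
  B -> S T2 | T1 A | T1 T2 | T2 B | d
  T0 -> a
  T1 -> b
  T2 -> d

CYK table (by increasing span):
  cell(0,0) b: {T1}  orig:{}
  cell(1,1) b: {T1}  orig:{}
  cell(2,2) b: {T1}  orig:{}
  cell(0,1) bb: {A}
  cell(1,2) bb: {A}
  cell(0,2) bbb: {B,S}

S ∈ T[0,2] ⇒ YES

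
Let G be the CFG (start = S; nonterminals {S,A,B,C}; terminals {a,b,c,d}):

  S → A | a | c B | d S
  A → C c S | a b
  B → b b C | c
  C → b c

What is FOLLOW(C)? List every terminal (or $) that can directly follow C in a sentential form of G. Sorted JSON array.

FIRST sets, iterate to fixpoint:
pass 1:
  A via A→a b: +{a}
  B via B→b b C: +{b}
  B via B→c: +{c}
  C via C→b c: +{b}
  S via S→A: +{a}
  S via S→c B: +{c}
  S via S→d S: +{d}
  S: {a,c,d}  A: {a}  B: {b,c}  C: {b}
pass 2:
  A via A→C c S: +{b}
  S via S→A: +{b}
  S: {a,b,c,d}  A: {a,b}  B: {b,c}  C: {b}
pass 3: done
  S: {a,b,c,d}  A: {a,b}  B: {b,c}  C: {b}

Compute FOLLOW by fixpoint:
FOLLOW(S) := {$}
[1]
  A→C c S: FOLLOW(C) ⊇ FIRST(c) = {c}; new: +{c}
  S→A: FOLLOW(A) ⊇ FOLLOW(S) ⊇ {$}; new: +{$}
  S→c B: FOLLOW(B) ⊇ FOLLOW(S) ⊇ {$}; new: +{$}
  FOLLOW[S]={$}  FOLLOW[A]={$}  FOLLOW[B]={$}  FOLLOW[C]={c}
[2]
  B→b b C: FOLLOW(C) ⊇ FOLLOW(B) ⊇ {$}; new: +{$}
  FOLLOW[S]={$}  FOLLOW[A]={$}  FOLLOW[B]={$}  FOLLOW[C]={$,c}
[3] done
  FOLLOW[S]={$}  FOLLOW[A]={$}  FOLLOW[B]={$}  FOLLOW[C]={$,c}

FOLLOW(C) = ["$", "c"]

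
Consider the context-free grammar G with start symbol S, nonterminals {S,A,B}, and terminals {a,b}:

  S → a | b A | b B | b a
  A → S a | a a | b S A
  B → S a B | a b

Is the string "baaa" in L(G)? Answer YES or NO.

CNF form of G:
  S -> T1 A | T1 B | T1 T0 | a
  A -> S T0 | T0 T0 | T1 X2
  B -> S X3 | T0 T1
  T0 -> a
  T1 -> b
  X2 -> S A
  X3 -> T0 B

CYK table (by increasing span):
  [0..0]={T1}  "b"  orig:{}
  [1..1]={S,T0}  "a"  orig:{S}
  [2..2]={S,T0}  "a"  orig:{S}
  [3..3]={S,T0}  "a"  orig:{S}
  [0..1]={S}  "ba"
  [1..2]={A}  "aa"
  [2..3]={A}  "aa"
  [0..2]={A,S}  "baa"
  [1..3]={X2}  "aaa"  orig:{}
  [0..3]={A,X2}  "baaa"  orig:{A}

S ∉ T[0,3] ⇒ NO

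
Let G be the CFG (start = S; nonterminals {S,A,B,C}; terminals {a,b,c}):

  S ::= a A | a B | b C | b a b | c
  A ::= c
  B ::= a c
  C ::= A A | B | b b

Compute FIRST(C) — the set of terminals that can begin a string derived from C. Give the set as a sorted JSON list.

Compute FIRST by fixpoint:
[1]
  A via A→c: +{c}
  B via B→a c: +{a}
  C via C→A A: +{c}
  C via C→B: +{a}
  C via C→b b: +{b}
  S via S→a A: +{a}
  S via S→b C: +{b}
  S via S→c: +{c}
  FIRST(S)={a,b,c}  FIRST(A)={c}  FIRST(B)={a}  FIRST(C)={a,b,c}
[2] (stable)
  FIRST(S)={a,b,c}  FIRST(A)={c}  FIRST(B)={a}  FIRST(C)={a,b,c}

FIRST(C) = ["a", "b", "c"]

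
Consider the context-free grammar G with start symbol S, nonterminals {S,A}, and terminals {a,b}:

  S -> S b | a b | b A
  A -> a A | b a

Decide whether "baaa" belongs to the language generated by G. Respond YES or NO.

Convert to CNF:
  S -> S T1 | T0 T1 | T1 A
  A -> T0 A | T1 T0
  T0 -> a
  T1 -> b

Fill CYK table bottom-up:
  cell(0,0) b: {T1}  orig:{}
  cell(1,1) a: {T0}  orig:{}
  cell(2,2) a: {T0}  orig:{}
  cell(3,3) a: {T0}  orig:{}
  cell(0,1) ba: {A}
  cell(1,2) aa: ∅
  cell(2,3) aa: ∅
  cell(0,2) baa: ∅
  cell(1,3) aaa: ∅
  cell(0,3) baaa: ∅

S ∉ T[0,3] ⇒ NO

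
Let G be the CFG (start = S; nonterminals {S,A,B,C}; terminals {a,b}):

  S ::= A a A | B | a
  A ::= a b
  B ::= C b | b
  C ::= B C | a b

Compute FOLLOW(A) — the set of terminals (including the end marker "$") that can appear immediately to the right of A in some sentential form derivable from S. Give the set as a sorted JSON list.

FIRST iteration:
round 1:
  A via A→a b: +{a}
  B via B→b: +{b}
  C via C→B C: +{b}
  C via C→a b: +{a}
  S via S→A a A: +{a}
  S via S→B: +{b}
  FIRST(S)={a,b}  FIRST(A)={a}  FIRST(B)={b}  FIRST(C)={a,b}
round 2:
  B via B→C b: +{a}
  FIRST(S)={a,b}  FIRST(A)={a}  FIRST(B)={a,b}  FIRST(C)={a,b}
round 3: — fixpoint
  FIRST(S)={a,b}  FIRST(A)={a}  FIRST(B)={a,b}  FIRST(C)={a,b}

FOLLOW sets:
seed FOLLOW(S) with $
round 1:
  B→C b: FOLLOW(C) ⊇ FIRST(b) = {b}; new: +{b}
  C→B C: FOLLOW(B) ⊇ FIRST(C) = {a,b}; new: +{a,b}
  S→A a A: FOLLOW(A) ⊇ FIRST(a) = {a}; new: +{a}
  S→A a A: FOLLOW(A) ⊇ FOLLOW(S) ⊇ {$}; new: +{$}
  S→B: FOLLOW(B) ⊇ FOLLOW(S) ⊇ {$}; new: +{$}
  S: {$}  A: {$,a}  B: {$,a,b}  C: {b}
round 2: (no change)
  S: {$}  A: {$,a}  B: {$,a,b}  C: {b}

FOLLOW(A) = ["$", "a"]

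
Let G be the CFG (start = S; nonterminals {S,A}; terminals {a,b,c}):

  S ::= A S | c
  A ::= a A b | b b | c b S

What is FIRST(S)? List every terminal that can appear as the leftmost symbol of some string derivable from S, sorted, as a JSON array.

Compute FIRST by fixpoint:
[1]
  A via A→a A b: +{a}
  A via A→b b: +{b}
  A via A→c b S: +{c}
  S via S→A S: +{a,b,c}
  S: {a,b,c}  A: {a,b,c}
[2] done
  S: {a,b,c}  A: {a,b,c}

FIRST(S) = ["a", "b", "c"]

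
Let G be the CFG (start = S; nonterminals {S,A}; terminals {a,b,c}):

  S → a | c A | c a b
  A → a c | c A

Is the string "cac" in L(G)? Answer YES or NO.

CNF form of G:
  S -> T1 A | T1 X3 | a
  A -> T0 T1 | T1 A
  T0 -> a
  T1 -> c
  T2 -> b
  X3 -> T0 T2

Fill CYK table bottom-up:
  [0..0]={T1}  "c"  orig:{}
  [1..1]={S,T0}  "a"  orig:{S}
  [2..2]={T1}  "c"  orig:{}
  [0..1]=∅  "ca"
  [1..2]={A}  "ac"
  [0..2]={A,S}  "cac"

S ∈ T[0,2] ⇒ YES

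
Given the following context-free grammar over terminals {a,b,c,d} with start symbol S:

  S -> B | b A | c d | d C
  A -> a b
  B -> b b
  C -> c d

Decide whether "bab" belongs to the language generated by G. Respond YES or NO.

CNF form of G:
  S -> T1 A | T1 T1 | T2 T3 | T3 C
  A -> T0 T1
  B -> T1 T1
  C -> T2 T3
  T0 -> a
  T1 -> b
  T2 -> c
  T3 -> d

CYK table (by increasing span):
  T[0,0] 'b' = {T1}  orig:{}
  T[1,1] 'a' = {T0}  orig:{}
  T[2,2] 'b' = {T1}  orig:{}
  T[0,1] 'ba' = ∅
  T[1,2] 'ab' = {A}
  T[0,2] 'bab' = {S}

S ∈ T[0,2] ⇒ YES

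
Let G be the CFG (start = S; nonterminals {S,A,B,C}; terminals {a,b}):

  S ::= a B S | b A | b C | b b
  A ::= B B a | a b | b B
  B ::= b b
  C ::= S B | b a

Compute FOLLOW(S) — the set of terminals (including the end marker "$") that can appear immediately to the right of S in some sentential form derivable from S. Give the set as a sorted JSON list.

FIRST sets, iterate to fixpoint:
[1]
  A via A→a b: +{a}
  A via A→b B: +{b}
  B via B→b b: +{b}
  C via C→b a: +{b}
  S via S→a B S: +{a}
  S via S→b A: +{b}
  FIRST[S]={a,b}  FIRST[A]={a,b}  FIRST[B]={b}  FIRST[C]={b}
[2]
  C via C→S B: +{a}
  FIRST[S]={a,b}  FIRST[A]={a,b}  FIRST[B]={b}  FIRST[C]={a,b}
[3] — fixpoint
  FIRST[S]={a,b}  FIRST[A]={a,b}  FIRST[B]={b}  FIRST[C]={a,b}

FOLLOW sets:
seed FOLLOW(S) with $
round 1:
  A→B B a: FOLLOW(B) ⊇ FIRST(B) = {b}; new: +{b}
  A→B B a: FOLLOW(B) ⊇ FIRST(a) = {a}; new: +{a}
  C→S B: FOLLOW(S) ⊇ FIRST(B) = {b}; new: +{b}
  S→b A: FOLLOW(A) ⊇ FOLLOW(S) ⊇ {$,b}; new: +{$,b}
  S→b C: FOLLOW(C) ⊇ FOLLOW(S) ⊇ {$,b}; new: +{$,b}
  S: {$,b}  A: {$,b}  B: {a,b}  C: {$,b}
round 2:
  A→b B: FOLLOW(B) ⊇ FOLLOW(A) ⊇ {$,b}; new: +{$}
  S: {$,b}  A: {$,b}  B: {$,a,b}  C: {$,b}
round 3: — fixpoint
  S: {$,b}  A: {$,b}  B: {$,a,b}  C: {$,b}

FOLLOW(S) = ["$", "b"]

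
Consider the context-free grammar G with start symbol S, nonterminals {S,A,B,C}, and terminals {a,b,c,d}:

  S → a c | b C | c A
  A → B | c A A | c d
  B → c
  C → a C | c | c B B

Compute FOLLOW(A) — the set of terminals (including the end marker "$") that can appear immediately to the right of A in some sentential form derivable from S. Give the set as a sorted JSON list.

FIRST iteration:
pass 1:
  A via A→c A A: +{c}
  B via B→c: +{c}
  C via C→a C: +{a}
  C via C→c: +{c}
  S via S→a c: +{a}
  S via S→b C: +{b}
  S via S→c A: +{c}
  S: {a,b,c}  A: {c}  B: {c}  C: {a,c}
pass 2: (stable)
  S: {a,b,c}  A: {c}  B: {c}  C: {a,c}

FOLLOW iteration:
seed FOLLOW(S) with $
pass 1:
  A→c A A: FOLLOW(A) ⊇ FIRST(A) = {c}; new: +{c}
  C→c B B: FOLLOW(B) ⊇ FIRST(B) = {c}; new: +{c}
  S→b C: FOLLOW(C) ⊇ FOLLOW(S) ⊇ {$}; new: +{$}
  S→c A: FOLLOW(A) ⊇ FOLLOW(S) ⊇ {$}; new: +{$}
  FOLLOW(S)={$}  FOLLOW(A)={$,c}  FOLLOW(B)={c}  FOLLOW(C)={$}
pass 2:
  A→B: FOLLOW(B) ⊇ FOLLOW(A) ⊇ {$,c}; new: +{$}
  FOLLOW(S)={$}  FOLLOW(A)={$,c}  FOLLOW(B)={$,c}  FOLLOW(C)={$}
pass 3: — fixpoint
  FOLLOW(S)={$}  FOLLOW(A)={$,c}  FOLLOW(B)={$,c}  FOLLOW(C)={$}

FOLLOW(A) = ["$", "c"]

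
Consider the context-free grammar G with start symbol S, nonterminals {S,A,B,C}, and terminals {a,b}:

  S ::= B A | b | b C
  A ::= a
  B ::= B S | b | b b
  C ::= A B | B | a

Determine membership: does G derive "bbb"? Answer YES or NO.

Convert to CNF:
  S -> B A | T0 C | b
  A -> a
  B -> B S | T0 T0 | b
  C -> A B | B S | T0 T0 | a | b
  T0 -> b

Fill CYK table bottom-up:
  T[0,0] 'b' = {B,C,S,T0}  orig:{B,C,S}
  T[1,1] 'b' = {B,C,S,T0}  orig:{B,C,S}
  T[2,2] 'b' = {B,C,S,T0}  orig:{B,C,S}
  T[0,1] 'bb' = {B,C,S}
  T[1,2] 'bb' = {B,C,S}
  T[0,2] 'bbb' = {B,C,S}

S ∈ T[0,2] ⇒ YES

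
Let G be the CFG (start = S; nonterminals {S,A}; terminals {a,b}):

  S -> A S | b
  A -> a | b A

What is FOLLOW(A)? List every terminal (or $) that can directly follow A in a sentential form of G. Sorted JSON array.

FIRST iteration:
pass 1:
  A via A→a: +{a}
  A via A→b A: +{b}
  S via S→A S: +{a,b}
  S: {a,b}  A: {a,b}
pass 2: (no change)
  S: {a,b}  A: {a,b}

FOLLOW iteration:
FOLLOW(S) := {$}
pass 1:
  S→A S: FOLLOW(A) ⊇ FIRST(S) = {a,b}; new: +{a,b}
  FOLLOW(S)={$}  FOLLOW(A)={a,b}
pass 2: (no change)
  FOLLOW(S)={$}  FOLLOW(A)={a,b}

FOLLOW(A) = ["a", "b"]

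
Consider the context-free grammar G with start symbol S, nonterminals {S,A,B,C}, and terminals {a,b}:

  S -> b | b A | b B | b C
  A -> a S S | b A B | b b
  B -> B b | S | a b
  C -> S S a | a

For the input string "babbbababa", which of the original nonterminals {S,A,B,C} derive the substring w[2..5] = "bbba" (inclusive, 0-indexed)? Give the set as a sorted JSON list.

Convert to CNF:
  S -> T1 A | T1 B | T1 C | b
  A -> T0 X2 | T1 T1 | T1 X3
  B -> B T1 | T0 T1 | T1 A | T1 B | T1 C | b
  C -> S X4 | a
  T0 -> a
  T1 -> b
  X2 -> S S
  X3 -> A B
  X4 -> S T0

CYK table (by increasing span) (cells [i..j] with 2 ≤ i ≤ j ≤ 5 only):
  [2..2]={B,S,T1}  "b"  orig:{B,S}
  [3..3]={B,S,T1}  "b"  orig:{B,S}
  [4..4]={B,S,T1}  "b"  orig:{B,S}
  [5..5]={C,T0}  "a"  orig:{C}
  [2..3]={A,B,S,X2}  "bb"  orig:{A,B,S}
  [3..4]={A,B,S,X2}  "bb"  orig:{A,B,S}
  [4..5]={B,S,X4}  "ba"  orig:{B,S}
  [2..4]={B,S,X2,X3}  "bbb"  orig:{B,S}
  [3..5]={B,C,S,X2,X4}  "bba"  orig:{B,C,S}
  [2..5]={B,C,S,X2,X3,X4}  "bbba"  orig:{B,C,S}

Original NTs in T[2,5] deriving "bbba": ["B", "C", "S"]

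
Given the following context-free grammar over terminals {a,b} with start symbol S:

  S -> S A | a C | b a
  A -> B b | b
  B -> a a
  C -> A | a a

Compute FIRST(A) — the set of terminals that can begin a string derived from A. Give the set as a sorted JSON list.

FIRST iteration:
pass 1:
  A via A→b: +{b}
  B via B→a a: +{a}
  C via C→A: +{b}
  C via C→a a: +{a}
  S via S→a C: +{a}
  S via S→b a: +{b}
  S: {a,b}  A: {b}  B: {a}  C: {a,b}
pass 2:
  A via A→B b: +{a}
  S: {a,b}  A: {a,b}  B: {a}  C: {a,b}
pass 3: done
  S: {a,b}  A: {a,b}  B: {a}  C: {a,b}

FIRST(A) = ["a", "b"]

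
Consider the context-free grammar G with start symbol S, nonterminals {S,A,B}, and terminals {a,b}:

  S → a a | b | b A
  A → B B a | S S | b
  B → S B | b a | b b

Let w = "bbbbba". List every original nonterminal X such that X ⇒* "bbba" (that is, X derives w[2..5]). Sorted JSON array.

Convert to CNF:
  S -> T0 T0 | T1 A | b
  A -> B X2 | S S | b
  B -> S B | T1 T0 | T1 T1
  T0 -> a
  T1 -> b
  X2 -> B T0

Fill CYK table bottom-up — only the sub-triangle for w[2..5]:
  T[2,2] 'b' = {A,S,T1}  orig:{A,S}
  T[3,3] 'b' = {A,S,T1}  orig:{A,S}
  T[4,4] 'b' = {A,S,T1}  orig:{A,S}
  T[5,5] 'a' = {T0}  orig:{}
  T[2,3] 'bb' = {A,B,S}
  T[3,4] 'bb' = {A,B,S}
  T[4,5] 'ba' = {B}
  T[2,4] 'bbb' = {A,B,S}
  T[3,5] 'bba' = {B,X2}  orig:{B}
  T[2,5] 'bbba' = {B,X2}  orig:{B}

Original NTs in T[2,5] deriving "bbba": ["B"]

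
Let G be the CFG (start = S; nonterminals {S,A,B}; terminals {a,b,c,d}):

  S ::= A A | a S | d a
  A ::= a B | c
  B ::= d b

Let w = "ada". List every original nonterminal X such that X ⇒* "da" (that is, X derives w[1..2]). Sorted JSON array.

CNF form of G:
  S -> A A | T0 S | T1 T0
  A -> T0 B | c
  B -> T1 T2
  T0 -> a
  T1 -> d
  T2 -> b

Fill CYK table bottom-up — only the sub-triangle for w[1..2]:
  [1..1]={T1}  "d"  orig:{}
  [2..2]={T0}  "a"  orig:{}
  [1..2]={S}  "da"

Original NTs in T[1,2] deriving "da": ["S"]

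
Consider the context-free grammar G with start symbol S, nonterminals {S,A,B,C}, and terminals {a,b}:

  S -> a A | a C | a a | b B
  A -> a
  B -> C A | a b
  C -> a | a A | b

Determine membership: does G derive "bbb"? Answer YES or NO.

Convert to CNF:
  S -> T0 A | T0 C | T0 T0 | T1 B
  A -> a
  B -> C A | T0 T1
  C -> T0 A | a | b
  T0 -> a
  T1 -> b

CYK fill:
  [0..0]={C,T1}  "b"  orig:{C}
  [1..1]={C,T1}  "b"  orig:{C}
  [2..2]={C,T1}  "b"  orig:{C}
  [0..1]=∅  "bb"
  [1..2]=∅  "bb"
  [0..2]=∅  "bbb"

S ∉ T[0,2] ⇒ NO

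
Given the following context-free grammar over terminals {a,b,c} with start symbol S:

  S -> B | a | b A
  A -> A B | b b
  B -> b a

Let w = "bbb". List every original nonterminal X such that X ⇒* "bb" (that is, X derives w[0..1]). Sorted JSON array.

CNF form of G:
  S -> T0 A | T0 T1 | a
  A -> A B | T0 T0
  B -> T0 T1
  T0 -> b
  T1 -> a

CYK fill (cells [i..j] with 0 ≤ i ≤ j ≤ 1 only):
  T[0,0] 'b' = {T0}  orig:{}
  T[1,1] 'b' = {T0}  orig:{}
  T[0,1] 'bb' = {A}

Original NTs in T[0,1] deriving "bb": ["A"]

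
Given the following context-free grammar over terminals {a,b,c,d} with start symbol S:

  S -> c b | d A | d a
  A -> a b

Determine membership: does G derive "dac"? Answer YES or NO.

Convert to CNF:
  S -> T2 T1 | T3 A | T3 T0
  A -> T0 T1
  T0 -> a
  T1 -> b
  T2 -> c
  T3 -> d

CYK table (by increasing span):
  cell(0,0) d: {T3}  orig:{}
  cell(1,1) a: {T0}  orig:{}
  cell(2,2) c: {T2}  orig:{}
  cell(0,1) da: {S}
  cell(1,2) ac: ∅
  cell(0,2) dac: ∅

S ∉ T[0,2] ⇒ NO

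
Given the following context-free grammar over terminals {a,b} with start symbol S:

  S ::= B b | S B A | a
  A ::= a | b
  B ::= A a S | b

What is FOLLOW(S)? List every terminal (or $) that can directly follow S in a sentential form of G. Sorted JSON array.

FIRST sets, iterate to fixpoint:
iter 1:
  A via A→a: +{a}
  A via A→b: +{b}
  B via B→A a S: +{a,b}
  S via S→B b: +{a,b}
  S: {a,b}  A: {a,b}  B: {a,b}
iter 2: (stable)
  S: {a,b}  A: {a,b}  B: {a,b}

Compute FOLLOW by fixpoint:
initialize: $ ∈ FOLLOW(S)
iter 1:
  B→A a S: FOLLOW(A) ⊇ FIRST(a) = {a}; new: +{a}
  S→B b: FOLLOW(B) ⊇ FIRST(b) = {b}; new: +{b}
  S→S B A: FOLLOW(S) ⊇ FIRST(B) = {a,b}; new: +{a,b}
  S→S B A: FOLLOW(B) ⊇ FIRST(A) = {a,b}; new: +{a}
  S→S B A: FOLLOW(A) ⊇ FOLLOW(S) ⊇ {$,a,b}; new: +{$,b}
  FOLLOW(S)={$,a,b}  FOLLOW(A)={$,a,b}  FOLLOW(B)={a,b}
iter 2: (stable)
  FOLLOW(S)={$,a,b}  FOLLOW(A)={$,a,b}  FOLLOW(B)={a,b}

FOLLOW(S) = ["$", "a", "b"]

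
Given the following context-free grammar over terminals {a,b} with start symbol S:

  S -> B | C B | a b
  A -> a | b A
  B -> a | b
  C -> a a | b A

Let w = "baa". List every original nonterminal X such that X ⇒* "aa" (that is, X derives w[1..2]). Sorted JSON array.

Convert to CNF:
  S -> C B | T1 T0 | a | b
  A -> T0 A | a
  B -> a | b
  C -> T0 A | T1 T1
  T0 -> b
  T1 -> a

CYK table (by increasing span) (cells [i..j] with 1 ≤ i ≤ j ≤ 2 only):
  [1..1]={A,B,S,T1}  "a"  orig:{A,B,S}
  [2..2]={A,B,S,T1}  "a"  orig:{A,B,S}
  [1..2]={C}  "aa"

Original NTs in T[1,2] deriving "aa": ["C"]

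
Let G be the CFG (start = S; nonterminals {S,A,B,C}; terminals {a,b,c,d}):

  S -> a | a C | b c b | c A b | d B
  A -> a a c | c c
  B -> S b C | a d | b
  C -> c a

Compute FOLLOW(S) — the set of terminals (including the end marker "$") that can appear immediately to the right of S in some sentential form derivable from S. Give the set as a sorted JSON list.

FIRST iteration:
pass 1:
  A via A→a a c: +{a}
  A via A→c c: +{c}
  B via B→a d: +{a}
  B via B→b: +{b}
  C via C→c a: +{c}
  S via S→a: +{a}
  S via S→b c b: +{b}
  S via S→c A b: +{c}
  S via S→d B: +{d}
  FIRST[S]={a,b,c,d}  FIRST[A]={a,c}  FIRST[B]={a,b}  FIRST[C]={c}
pass 2:
  B via B→S b C: +{c,d}
  FIRST[S]={a,b,c,d}  FIRST[A]={a,c}  FIRST[B]={a,b,c,d}  FIRST[C]={c}
pass 3: (no change)
  FIRST[S]={a,b,c,d}  FIRST[A]={a,c}  FIRST[B]={a,b,c,d}  FIRST[C]={c}

Compute FOLLOW by fixpoint:
FOLLOW(S) := {$}
[1]
  B→S b C: FOLLOW(S) ⊇ FIRST(b) = {b}; new: +{b}
  S→a C: FOLLOW(C) ⊇ FOLLOW(S) ⊇ {$,b}; new: +{$,b}
  S→c A b: FOLLOW(A) ⊇ FIRST(b) = {b}; new: +{b}
  S→d B: FOLLOW(B) ⊇ FOLLOW(S) ⊇ {$,b}; new: +{$,b}
  S: {$,b}  A: {b}  B: {$,b}  C: {$,b}
[2] — fixpoint
  S: {$,b}  A: {b}  B: {$,b}  C: {$,b}

FOLLOW(S) = ["$", "b"]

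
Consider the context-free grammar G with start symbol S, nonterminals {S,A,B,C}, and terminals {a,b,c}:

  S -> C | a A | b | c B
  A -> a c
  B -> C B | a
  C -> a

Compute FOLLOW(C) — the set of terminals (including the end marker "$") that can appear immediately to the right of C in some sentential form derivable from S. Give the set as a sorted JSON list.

FIRST sets, iterate to fixpoint:
iter 1:
  A via A→a c: +{a}
  B via B→a: +{a}
  C via C→a: +{a}
  S via S→C: +{a}
  S via S→b: +{b}
  S via S→c B: +{c}
  FIRST(S)={a,b,c}  FIRST(A)={a}  FIRST(B)={a}  FIRST(C)={a}
iter 2: done
  FIRST(S)={a,b,c}  FIRST(A)={a}  FIRST(B)={a}  FIRST(C)={a}

FOLLOW iteration:
initialize: $ ∈ FOLLOW(S)
pass 1:
  B→C B: FOLLOW(C) ⊇ FIRST(B) = {a}; new: +{a}
  S→C: FOLLOW(C) ⊇ FOLLOW(S) ⊇ {$}; new: +{$}
  S→a A: FOLLOW(A) ⊇ FOLLOW(S) ⊇ {$}; new: +{$}
  S→c B: FOLLOW(B) ⊇ FOLLOW(S) ⊇ {$}; new: +{$}
  S: {$}  A: {$}  B: {$}  C: {$,a}
pass 2: done
  S: {$}  A: {$}  B: {$}  C: {$,a}

FOLLOW(C) = ["$", "a"]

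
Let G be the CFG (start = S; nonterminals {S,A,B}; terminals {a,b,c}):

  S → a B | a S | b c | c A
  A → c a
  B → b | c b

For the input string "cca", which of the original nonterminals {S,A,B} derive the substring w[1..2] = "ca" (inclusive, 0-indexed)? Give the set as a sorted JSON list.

CNF form of G:
  S -> T0 A | T1 B | T1 S | T2 T0
  A -> T0 T1
  B -> T0 T2 | b
  T0 -> c
  T1 -> a
  T2 -> b

Fill CYK table bottom-up, restricted to cells inside w[1..2]:
  T[1,1] 'c' = {T0}  orig:{}
  T[2,2] 'a' = {T1}  orig:{}
  T[1,2] 'ca' = {A}

Original NTs in T[1,2] deriving "ca": ["A"]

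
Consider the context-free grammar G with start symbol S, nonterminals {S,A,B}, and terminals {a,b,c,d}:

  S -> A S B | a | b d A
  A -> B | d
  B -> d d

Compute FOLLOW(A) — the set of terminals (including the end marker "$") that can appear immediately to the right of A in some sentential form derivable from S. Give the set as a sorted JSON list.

FIRST sets, iterate to fixpoint:
iter 1:
  A via A→d: +{d}
  B via B→d d: +{d}
  S via S→A S B: +{d}
  S via S→a: +{a}
  S via S→b d A: +{b}
  FIRST[S]={a,b,d}  FIRST[A]={d}  FIRST[B]={d}
iter 2: done
  FIRST[S]={a,b,d}  FIRST[A]={d}  FIRST[B]={d}

FOLLOW sets:
FOLLOW(S) := {$}
round 1:
  S→A S B: FOLLOW(A) ⊇ FIRST(S) = {a,b,d}; new: +{a,b,d}
  S→A S B: FOLLOW(S) ⊇ FIRST(B) = {d}; new: +{d}
  S→A S B: FOLLOW(B) ⊇ FOLLOW(S) ⊇ {$,d}; new: +{$,d}
  S→b d A: FOLLOW(A) ⊇ FOLLOW(S) ⊇ {$,d}; new: +{$}
  FOLLOW(S)={$,d}  FOLLOW(A)={$,a,b,d}  FOLLOW(B)={$,d}
round 2:
  A→B: FOLLOW(B) ⊇ FOLLOW(A) ⊇ {$,a,b,d}; new: +{a,b}
  FOLLOW(S)={$,d}  FOLLOW(A)={$,a,b,d}  FOLLOW(B)={$,a,b,d}
round 3: (stable)
  FOLLOW(S)={$,d}  FOLLOW(A)={$,a,b,d}  FOLLOW(B)={$,a,b,d}

FOLLOW(A) = ["$", "a", "b", "d"]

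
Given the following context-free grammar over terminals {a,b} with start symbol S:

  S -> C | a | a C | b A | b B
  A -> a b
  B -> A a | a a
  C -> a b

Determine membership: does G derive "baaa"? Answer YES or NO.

CNF form of G:
  S -> T0 C | T0 T1 | T1 A | T1 B | a
  A -> T0 T1
  B -> A T0 | T0 T0
  C -> T0 T1
  T0 -> a
  T1 -> b

Fill CYK table bottom-up:
  T[0,0] 'b' = {T1}  orig:{}
  T[1,1] 'a' = {S,T0}  orig:{S}
  T[2,2] 'a' = {S,T0}  orig:{S}
  T[3,3] 'a' = {S,T0}  orig:{S}
  T[0,1] 'ba' = ∅
  T[1,2] 'aa' = {B}
  T[2,3] 'aa' = {B}
  T[0,2] 'baa' = {S}
  T[1,3] 'aaa' = ∅
  T[0,3] 'baaa' = ∅

S ∉ T[0,3] ⇒ NO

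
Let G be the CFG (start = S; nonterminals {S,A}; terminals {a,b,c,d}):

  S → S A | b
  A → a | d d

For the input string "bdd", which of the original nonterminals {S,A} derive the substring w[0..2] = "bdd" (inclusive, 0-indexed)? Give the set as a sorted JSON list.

CNF form of G:
  S -> S A | b
  A -> T0 T0 | a
  T0 -> d

Fill CYK table bottom-up — only the sub-triangle for w[0..2]:
  T[0,0] 'b' = {S}
  T[1,1] 'd' = {T0}  orig:{}
  T[2,2] 'd' = {T0}  orig:{}
  T[0,1] 'bd' = ∅
  T[1,2] 'dd' = {A}
  T[0,2] 'bdd' = {S}

Original NTs in T[0,2] deriving "bdd": ["S"]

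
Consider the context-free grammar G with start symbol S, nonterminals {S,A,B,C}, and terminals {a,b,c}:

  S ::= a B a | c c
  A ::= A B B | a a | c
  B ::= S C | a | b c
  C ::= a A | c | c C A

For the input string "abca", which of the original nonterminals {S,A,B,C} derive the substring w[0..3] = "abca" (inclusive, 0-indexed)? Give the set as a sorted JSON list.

Convert to CNF:
  S -> T0 X5 | T2 T2
  A -> A X3 | T0 T0 | c
  B -> S C | T1 T2 | a
  C -> T0 A | T2 X4 | c
  T0 -> a
  T1 -> b
  T2 -> c
  X3 -> B B
  X4 -> C A
  X5 -> B T0

Fill CYK table bottom-up, restricted to cells inside w[0..3]:
  [0..0]={B,T0}  "a"  orig:{B}
  [1..1]={T1}  "b"  orig:{}
  [2..2]={A,C,T2}  "c"  orig:{A,C}
  [3..3]={B,T0}  "a"  orig:{B}
  [0..1]=∅  "ab"
  [1..2]={B}  "bc"
  [2..3]=∅  "ca"
  [0..2]={X3}  "abc"  orig:{}
  [1..3]={X3,X5}  "bca"  orig:{}
  [0..3]={S}  "abca"

Original NTs in T[0,3] deriving "abca": ["S"]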